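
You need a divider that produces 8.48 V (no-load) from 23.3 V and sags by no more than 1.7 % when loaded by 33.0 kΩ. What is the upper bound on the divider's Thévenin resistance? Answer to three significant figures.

Loading drop = R_th/(R_th + R_L) ≤ 0.0170, so R_th ≤ R_L · ε/(1−ε) = 33.0 kΩ × 0.0170/0.9830 = 571 Ω.
(Any R1, R2 with R2/(R1+R2) = 0.364 and R1‖R2 ≤ 571 Ω will meet the spec.)

R_th ≤ 571 Ω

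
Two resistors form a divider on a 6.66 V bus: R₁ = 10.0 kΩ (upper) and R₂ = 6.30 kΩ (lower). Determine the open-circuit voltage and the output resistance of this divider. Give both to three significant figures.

V_th = 2.57 V, R_th = 3.87 kΩ

V_th is the open-circuit tap voltage: 6.66 × 6.30/(10.0 + 6.30) = 2.57 V.
With the supply zeroed, R₁ and R₂ appear in parallel from the tap: R_th = R₁‖R₂ = (10.0 × 6.30)/16.30 = 3.87 kΩ.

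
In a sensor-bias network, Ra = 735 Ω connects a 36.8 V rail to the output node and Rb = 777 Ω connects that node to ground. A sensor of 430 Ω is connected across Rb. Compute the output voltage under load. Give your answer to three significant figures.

The load sits in parallel with Rb: Rb‖R_L = (777 × 430) / (777 + 430) = 276.8 Ω.
V_out = 36.8 × 276.8 / (735 + 276.8) = 36.8 × 276.8/1012 = 10.1 V.
(Unloaded it would have been 18.9 V.)

V_out ≈ 10.1 V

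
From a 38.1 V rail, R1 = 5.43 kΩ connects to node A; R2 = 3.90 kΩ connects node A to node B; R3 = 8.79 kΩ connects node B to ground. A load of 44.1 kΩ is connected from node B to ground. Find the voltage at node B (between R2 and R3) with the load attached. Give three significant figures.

V ≈ 16.8 V

At node B, R3 is in parallel with the load: R3‖R_L = 7.329 kΩ.
Below node A the resistance is R2 + (R3‖R_L) = 11.23 kΩ, so V_A = 38.1 × 11.23/16.66 = 25.68 V.
Then V_B = V_A × (R3‖R_L)/(R2 + R3‖R_L) = 25.68 × 7.329/11.23 = 16.8 V.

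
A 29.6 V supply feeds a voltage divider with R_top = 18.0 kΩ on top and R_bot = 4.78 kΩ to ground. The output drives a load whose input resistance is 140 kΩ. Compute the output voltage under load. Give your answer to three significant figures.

The load sits in parallel with R_bot: R_bot‖R_L = (4.78 × 140) / (4.78 + 140) = 4.622 kΩ.
V_out = 29.6 × 4.622 / (18.0 + 4.622) = 29.6 × 4.622/22.62 = 6.05 V.

V_out ≈ 6.05 V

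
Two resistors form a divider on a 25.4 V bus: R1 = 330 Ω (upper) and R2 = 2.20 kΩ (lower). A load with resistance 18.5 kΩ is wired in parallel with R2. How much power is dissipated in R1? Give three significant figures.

Total resistance from the source is R1 + (R2‖R_L) = 2296 Ω, so I = 25.4/2296 Ω = 11.06 mA.
P = I²·R1 = (11.06 mA)² × 330 Ω = 40.4 mW.

P ≈ 40.4 mW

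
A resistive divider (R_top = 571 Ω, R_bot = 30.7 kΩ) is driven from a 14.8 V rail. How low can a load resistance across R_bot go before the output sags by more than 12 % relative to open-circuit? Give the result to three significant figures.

Output resistance R_th = R_top‖R_bot = (571 × 30700)/31270 = 560.6 Ω.
The fractional drop is R_th/(R_th + R_L); requiring this ≤ 0.120 gives R_L ≥ R_th(1/0.120 − 1) = 560.6 × 7.333 = 4.11 kΩ.

R_L(min) ≈ 4.11 kΩ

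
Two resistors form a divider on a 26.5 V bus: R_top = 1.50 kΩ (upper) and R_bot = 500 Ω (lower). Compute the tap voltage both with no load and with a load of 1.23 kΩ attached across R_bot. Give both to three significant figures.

Open-circuit: V = 26.5 × 500/(1500 + 500) = 6.62 V.
With the load, R_bot becomes R_bot‖R_L = 355.5 Ω, so V = 26.5 × 355.5/1855 = 5.08 V.

Unloaded: 6.62 V; loaded: 5.08 V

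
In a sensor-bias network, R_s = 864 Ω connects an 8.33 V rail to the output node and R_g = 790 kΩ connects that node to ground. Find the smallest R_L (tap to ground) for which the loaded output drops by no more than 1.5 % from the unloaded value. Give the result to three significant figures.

Output resistance R_th = R_s‖R_g = (864 × 790000)/790900 = 863.1 Ω.
The fractional drop is R_th/(R_th + R_L); requiring this ≤ 0.0150 gives R_L ≥ R_th(1/0.0150 − 1) = 863.1 × 65.67 = 56.7 kΩ.

R_L(min) ≈ 56.7 kΩ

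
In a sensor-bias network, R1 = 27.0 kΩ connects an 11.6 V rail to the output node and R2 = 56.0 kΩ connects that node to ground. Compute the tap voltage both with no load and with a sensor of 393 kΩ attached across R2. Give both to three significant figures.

Unloaded: 7.83 V; loaded: 7.48 V

Open-circuit: V = 11.6 × 56.0/(27.0 + 56.0) = 7.83 V.
With the load, R2 becomes R2‖R_L = 49.02 kΩ, so V = 11.6 × 49.02/76.02 = 7.48 V.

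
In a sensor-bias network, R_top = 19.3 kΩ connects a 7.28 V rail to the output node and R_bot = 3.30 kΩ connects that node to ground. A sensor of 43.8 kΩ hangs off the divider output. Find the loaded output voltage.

The load sits in parallel with R_bot: R_bot‖R_L = (3.30 × 43.8) / (3.30 + 43.8) = 3.069 kΩ.
V_out = 7.28 × 3.069 / (19.3 + 3.069) = 7.28 × 3.069/22.37 = 0.999 V.
(Unloaded it would have been 1.06 V.)

V_out ≈ 0.999 V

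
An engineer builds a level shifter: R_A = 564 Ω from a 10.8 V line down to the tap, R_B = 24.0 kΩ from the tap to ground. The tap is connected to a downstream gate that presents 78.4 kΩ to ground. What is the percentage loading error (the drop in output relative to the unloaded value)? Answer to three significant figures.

The divider's output (Thévenin) resistance is R_A‖R_B = 551.1 Ω.
Fractional drop under load = R_th/(R_th + R_L) = 551.1 / (551.1 + 78400) = 0.006980.
So the output falls by 0.698 %.

0.698 %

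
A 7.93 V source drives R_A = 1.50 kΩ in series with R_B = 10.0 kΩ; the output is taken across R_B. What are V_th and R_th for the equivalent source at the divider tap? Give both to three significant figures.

V_th is the open-circuit tap voltage: 7.93 × 10.0/(1.50 + 10.0) = 6.90 V.
With the supply zeroed, R_A and R_B appear in parallel from the tap: R_th = R_A‖R_B = (1.50 × 10.0)/11.50 = 1.30 kΩ.

V_th = 6.90 V, R_th = 1.30 kΩ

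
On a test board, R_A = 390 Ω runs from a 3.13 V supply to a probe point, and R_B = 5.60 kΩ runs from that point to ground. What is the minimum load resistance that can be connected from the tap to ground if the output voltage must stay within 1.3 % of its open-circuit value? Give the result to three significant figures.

Output resistance R_th = R_A‖R_B = (390 × 5600)/5990 = 364.6 Ω.
The fractional drop is R_th/(R_th + R_L); requiring this ≤ 0.0130 gives R_L ≥ R_th(1/0.0130 − 1) = 364.6 × 75.92 = 27.7 kΩ.

R_L(min) ≈ 27.7 kΩ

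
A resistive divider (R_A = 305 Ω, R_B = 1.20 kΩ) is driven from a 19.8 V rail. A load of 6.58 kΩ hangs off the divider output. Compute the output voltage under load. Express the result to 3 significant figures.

The load sits in parallel with R_B: R_B‖R_L = (1200 × 6580) / (1200 + 6580) = 1015 Ω.
V_out = 19.8 × 1015 / (305 + 1015) = 19.8 × 1015/1320 = 15.2 V.

V_out ≈ 15.2 V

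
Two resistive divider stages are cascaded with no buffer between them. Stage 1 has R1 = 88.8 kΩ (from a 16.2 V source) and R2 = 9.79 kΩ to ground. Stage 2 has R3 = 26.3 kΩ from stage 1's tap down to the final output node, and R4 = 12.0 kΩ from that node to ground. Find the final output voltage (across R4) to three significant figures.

Stage 2 presents R3+R4 = 38.30 kΩ as a load on stage 1's tap.
Stage 1's lower leg becomes R2‖(R3+R4) = 7.797 kΩ, so V_mid = 16.2 × 7.797/96.60 = 1.308 V.
Stage 2 is itself unloaded: V_out = V_mid × R4/(R3+R4) = 1.308 × 12.0/38.30 = 0.410 V.

V_out ≈ 0.410 V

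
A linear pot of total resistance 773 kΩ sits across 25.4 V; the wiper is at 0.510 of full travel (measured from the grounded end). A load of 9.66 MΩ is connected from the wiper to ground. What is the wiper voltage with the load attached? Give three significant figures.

V ≈ 12.7 V

The wiper splits the pot into (1−α)R = 378.8 kΩ above and αR = 394.2 kΩ below.
Lower section ‖ load = 378.8 kΩ.
V_wiper = 25.4 × 378.8/(378.8 + 378.8) = 12.7 V.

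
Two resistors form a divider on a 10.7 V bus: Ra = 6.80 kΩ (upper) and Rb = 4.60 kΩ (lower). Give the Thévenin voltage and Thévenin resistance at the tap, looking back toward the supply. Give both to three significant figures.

V_th = 4.32 V, R_th = 2.74 kΩ

V_th is the open-circuit tap voltage: 10.7 × 4.60/(6.80 + 4.60) = 4.32 V.
With the supply zeroed, Ra and Rb appear in parallel from the tap: R_th = Ra‖Rb = (6.80 × 4.60)/11.40 = 2.74 kΩ.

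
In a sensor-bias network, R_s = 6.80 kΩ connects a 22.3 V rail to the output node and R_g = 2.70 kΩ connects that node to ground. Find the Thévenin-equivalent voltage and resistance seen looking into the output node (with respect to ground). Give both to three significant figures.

V_th is the open-circuit tap voltage: 22.3 × 2.70/(6.80 + 2.70) = 6.34 V.
With the supply zeroed, R_s and R_g appear in parallel from the tap: R_th = R_s‖R_g = (6.80 × 2.70)/9.500 = 1.93 kΩ.

V_th = 6.34 V, R_th = 1.93 kΩ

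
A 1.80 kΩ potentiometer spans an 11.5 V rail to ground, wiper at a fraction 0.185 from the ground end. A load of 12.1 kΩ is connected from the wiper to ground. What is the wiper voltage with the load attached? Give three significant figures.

V ≈ 2.08 V

The wiper splits the pot into (1−α)R = 1467 Ω above and αR = 333.0 Ω below.
Lower section ‖ load = 324.1 Ω.
V_wiper = 11.5 × 324.1/(1467 + 324.1) = 2.08 V.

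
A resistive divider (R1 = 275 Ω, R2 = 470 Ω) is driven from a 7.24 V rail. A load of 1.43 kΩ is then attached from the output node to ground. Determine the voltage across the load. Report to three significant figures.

The load sits in parallel with R2: R2‖R_L = (470 × 1430) / (470 + 1430) = 353.7 Ω.
V_out = 7.24 × 353.7 / (275 + 353.7) = 7.24 × 353.7/628.7 = 4.07 V.

V_out ≈ 4.07 V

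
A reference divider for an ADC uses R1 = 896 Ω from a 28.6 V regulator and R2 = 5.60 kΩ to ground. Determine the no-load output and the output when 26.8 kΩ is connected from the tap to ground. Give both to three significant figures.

Open-circuit: V = 28.6 × 5600/(896 + 5600) = 24.7 V.
With the load, R2 becomes R2‖R_L = 4632 Ω, so V = 28.6 × 4632/5528 = 24.0 V.

Unloaded: 24.7 V; loaded: 24.0 V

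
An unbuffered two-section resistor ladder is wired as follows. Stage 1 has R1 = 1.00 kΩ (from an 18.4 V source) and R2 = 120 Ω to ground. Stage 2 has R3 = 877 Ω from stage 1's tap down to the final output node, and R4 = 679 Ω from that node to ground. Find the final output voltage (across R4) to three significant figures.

V_out ≈ 0.805 V

Stage 2 presents R3+R4 = 1556 Ω as a load on stage 1's tap.
Stage 1's lower leg becomes R2‖(R3+R4) = 111.4 Ω, so V_mid = 18.4 × 111.4/1111 = 1.844 V.
Stage 2 is itself unloaded: V_out = V_mid × R4/(R3+R4) = 1.844 × 679/1556 = 0.805 V.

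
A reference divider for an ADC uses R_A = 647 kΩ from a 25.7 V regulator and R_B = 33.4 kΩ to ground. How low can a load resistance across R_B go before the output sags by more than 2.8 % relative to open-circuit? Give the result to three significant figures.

R_L(min) ≈ 1.10 MΩ

Output resistance R_th = R_A‖R_B = (647 × 33.4)/680.4 = 31.76 kΩ.
The fractional drop is R_th/(R_th + R_L); requiring this ≤ 0.0280 gives R_L ≥ R_th(1/0.0280 − 1) = 31.76 × 34.71 = 1.10 MΩ.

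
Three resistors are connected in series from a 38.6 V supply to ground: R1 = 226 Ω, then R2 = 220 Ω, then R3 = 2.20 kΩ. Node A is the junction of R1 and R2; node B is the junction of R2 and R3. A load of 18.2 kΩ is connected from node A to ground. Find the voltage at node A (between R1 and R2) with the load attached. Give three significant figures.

V ≈ 34.9 V

Below node A the series string R2+R3 = 2420 Ω sits in parallel with the 18200 Ω load: 2136 Ω.
V_A = 38.6 × 2136/(226 + 2136) = 34.9 V.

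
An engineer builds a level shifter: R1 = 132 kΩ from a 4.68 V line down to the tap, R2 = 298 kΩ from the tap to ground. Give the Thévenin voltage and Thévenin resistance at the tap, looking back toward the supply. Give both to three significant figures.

V_th = 3.24 V, R_th = 91.5 kΩ

V_th is the open-circuit tap voltage: 4.68 × 298/(132 + 298) = 3.24 V.
With the supply zeroed, R1 and R2 appear in parallel from the tap: R_th = R1‖R2 = (132 × 298)/430.0 = 91.5 kΩ.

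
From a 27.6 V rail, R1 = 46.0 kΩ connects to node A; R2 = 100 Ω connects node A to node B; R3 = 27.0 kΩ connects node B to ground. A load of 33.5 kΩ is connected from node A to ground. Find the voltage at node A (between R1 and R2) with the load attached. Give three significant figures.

V ≈ 6.78 V

Below node A the series string R2+R3 = 27100 Ω sits in parallel with the 33500 Ω load: 14980 Ω.
V_A = 27.6 × 14980/(46000 + 14980) = 6.78 V.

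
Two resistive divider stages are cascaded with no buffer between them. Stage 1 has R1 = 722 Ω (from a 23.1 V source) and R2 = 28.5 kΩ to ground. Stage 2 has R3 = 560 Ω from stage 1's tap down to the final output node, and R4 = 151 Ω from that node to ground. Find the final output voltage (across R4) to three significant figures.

Stage 2 presents R3+R4 = 711.0 Ω as a load on stage 1's tap.
Stage 1's lower leg becomes R2‖(R3+R4) = 693.7 Ω, so V_mid = 23.1 × 693.7/1416 = 11.32 V.
Stage 2 is itself unloaded: V_out = V_mid × R4/(R3+R4) = 11.32 × 151/711.0 = 2.40 V.

V_out ≈ 2.40 V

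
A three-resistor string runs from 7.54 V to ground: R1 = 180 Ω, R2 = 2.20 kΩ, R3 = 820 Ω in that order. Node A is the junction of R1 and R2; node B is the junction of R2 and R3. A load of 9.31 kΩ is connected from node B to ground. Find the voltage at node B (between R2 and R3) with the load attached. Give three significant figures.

V ≈ 1.81 V

At node B, R3 is in parallel with the load: R3‖R_L = 753.6 Ω.
Below node A the resistance is R2 + (R3‖R_L) = 2954 Ω, so V_A = 7.54 × 2954/3134 = 7.107 V.
Then V_B = V_A × (R3‖R_L)/(R2 + R3‖R_L) = 7.107 × 753.6/2954 = 1.81 V.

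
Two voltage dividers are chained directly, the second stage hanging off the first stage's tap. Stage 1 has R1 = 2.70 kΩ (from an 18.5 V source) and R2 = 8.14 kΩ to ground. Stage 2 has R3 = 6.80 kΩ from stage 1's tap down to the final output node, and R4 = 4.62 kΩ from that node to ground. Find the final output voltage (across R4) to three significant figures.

V_out ≈ 4.77 V

Stage 2 presents R3+R4 = 11.42 kΩ as a load on stage 1's tap.
Stage 1's lower leg becomes R2‖(R3+R4) = 4.752 kΩ, so V_mid = 18.5 × 4.752/7.452 = 11.80 V.
Stage 2 is itself unloaded: V_out = V_mid × R4/(R3+R4) = 11.80 × 4.62/11.42 = 4.77 V.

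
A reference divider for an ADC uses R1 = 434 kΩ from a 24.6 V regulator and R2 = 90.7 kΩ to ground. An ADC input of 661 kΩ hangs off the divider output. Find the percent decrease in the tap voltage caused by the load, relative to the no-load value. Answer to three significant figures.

10.2 %

The divider's output (Thévenin) resistance is R1‖R2 = 75.02 kΩ.
Fractional drop under load = R_th/(R_th + R_L) = 75.02 / (75.02 + 661) = 0.1019.
So the output falls by 10.2 %.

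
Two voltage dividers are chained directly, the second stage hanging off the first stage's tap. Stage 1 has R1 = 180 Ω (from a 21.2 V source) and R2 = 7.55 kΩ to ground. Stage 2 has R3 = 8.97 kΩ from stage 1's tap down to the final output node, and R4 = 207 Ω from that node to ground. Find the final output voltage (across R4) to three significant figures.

Stage 2 presents R3+R4 = 9177 Ω as a load on stage 1's tap.
Stage 1's lower leg becomes R2‖(R3+R4) = 4142 Ω, so V_mid = 21.2 × 4142/4322 = 20.32 V.
Stage 2 is itself unloaded: V_out = V_mid × R4/(R3+R4) = 20.32 × 207/9177 = 0.458 V.

V_out ≈ 0.458 V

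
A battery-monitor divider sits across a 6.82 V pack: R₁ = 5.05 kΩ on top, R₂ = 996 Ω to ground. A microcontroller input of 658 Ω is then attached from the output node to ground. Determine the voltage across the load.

V_out ≈ 0.496 V

The load sits in parallel with R₂: R₂‖R_L = (996 × 658) / (996 + 658) = 396.2 Ω.
V_out = 6.82 × 396.2 / (5050 + 396.2) = 6.82 × 396.2/5446 = 0.496 V.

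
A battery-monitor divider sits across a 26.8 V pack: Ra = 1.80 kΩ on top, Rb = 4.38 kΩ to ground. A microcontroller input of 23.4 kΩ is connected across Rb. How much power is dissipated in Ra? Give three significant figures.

P ≈ 42.9 mW

Total resistance from the source is Ra + (Rb‖R_L) = 5.489 kΩ, so I = 26.8/5.489 kΩ = 4.882 mA.
P = I²·Ra = (4.882 mA)² × 1.80 kΩ = 42.9 mW.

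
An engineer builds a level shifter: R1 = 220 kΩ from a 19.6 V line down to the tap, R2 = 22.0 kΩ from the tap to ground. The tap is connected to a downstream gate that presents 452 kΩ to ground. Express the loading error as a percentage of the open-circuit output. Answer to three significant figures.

The divider's output (Thévenin) resistance is R1‖R2 = 20.00 kΩ.
Fractional drop under load = R_th/(R_th + R_L) = 20.00 / (20.00 + 452) = 0.04237.
So the output falls by 4.24 %.

4.24 %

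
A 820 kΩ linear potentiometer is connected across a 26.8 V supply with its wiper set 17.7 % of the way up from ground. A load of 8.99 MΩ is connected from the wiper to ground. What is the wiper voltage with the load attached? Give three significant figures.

The wiper splits the pot into (1−α)R = 674.9 kΩ above and αR = 145.1 kΩ below.
Lower section ‖ load = 142.8 kΩ.
V_wiper = 26.8 × 142.8/(674.9 + 142.8) = 4.68 V.

V ≈ 4.68 V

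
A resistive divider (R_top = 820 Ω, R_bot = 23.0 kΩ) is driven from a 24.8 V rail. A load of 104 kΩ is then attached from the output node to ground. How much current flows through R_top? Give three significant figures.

R_bot‖R_L = 18830 Ω, so the source sees R_top + R_bot‖R_L = 19650 Ω.
I = 24.8 V / 19650 Ω = 1.26 mA.

I ≈ 1.26 mA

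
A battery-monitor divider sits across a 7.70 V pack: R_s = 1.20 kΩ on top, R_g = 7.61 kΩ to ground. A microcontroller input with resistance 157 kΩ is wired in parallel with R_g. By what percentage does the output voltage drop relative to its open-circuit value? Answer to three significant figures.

The divider's output (Thévenin) resistance is R_s‖R_g = 1.037 kΩ.
Fractional drop under load = R_th/(R_th + R_L) = 1.037 / (1.037 + 157) = 0.006559.
So the output falls by 0.656 %.

0.656 %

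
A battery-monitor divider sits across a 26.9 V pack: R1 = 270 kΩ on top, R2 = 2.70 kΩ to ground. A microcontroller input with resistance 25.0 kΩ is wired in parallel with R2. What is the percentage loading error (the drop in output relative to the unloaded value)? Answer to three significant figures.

Unloaded V = 26.9 × 2.70/272.7 = 0.26634 V.
Loaded: R2‖R_L = 2.437 kΩ, giving V = 26.9 × 2.437/272.4 = 0.24061 V.
Drop = (0.26634 − 0.24061) / 0.26634 = 9.66 %.

9.66 %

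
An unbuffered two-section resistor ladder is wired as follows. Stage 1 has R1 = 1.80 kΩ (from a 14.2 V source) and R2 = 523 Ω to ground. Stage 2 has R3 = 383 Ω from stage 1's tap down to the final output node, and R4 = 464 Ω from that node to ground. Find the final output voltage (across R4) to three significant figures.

V_out ≈ 1.18 V

Stage 2 presents R3+R4 = 847.0 Ω as a load on stage 1's tap.
Stage 1's lower leg becomes R2‖(R3+R4) = 323.3 Ω, so V_mid = 14.2 × 323.3/2123 = 2.162 V.
Stage 2 is itself unloaded: V_out = V_mid × R4/(R3+R4) = 2.162 × 464/847.0 = 1.18 V.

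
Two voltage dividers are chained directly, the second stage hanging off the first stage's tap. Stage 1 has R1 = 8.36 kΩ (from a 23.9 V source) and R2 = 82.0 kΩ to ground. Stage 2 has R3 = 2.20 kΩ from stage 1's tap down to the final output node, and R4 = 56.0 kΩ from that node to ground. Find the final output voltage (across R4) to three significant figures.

Stage 2 presents R3+R4 = 58.20 kΩ as a load on stage 1's tap.
Stage 1's lower leg becomes R2‖(R3+R4) = 34.04 kΩ, so V_mid = 23.9 × 34.04/42.40 = 19.19 V.
Stage 2 is itself unloaded: V_out = V_mid × R4/(R3+R4) = 19.19 × 56.0/58.20 = 18.5 V.

V_out ≈ 18.5 V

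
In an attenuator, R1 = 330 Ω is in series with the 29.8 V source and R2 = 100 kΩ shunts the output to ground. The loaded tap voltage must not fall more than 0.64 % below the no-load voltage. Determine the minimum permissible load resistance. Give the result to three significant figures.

R_L(min) ≈ 51.1 kΩ

Output resistance R_th = R1‖R2 = (330 × 100000)/100300 = 328.9 Ω.
The fractional drop is R_th/(R_th + R_L); requiring this ≤ 0.00640 gives R_L ≥ R_th(1/0.00640 − 1) = 328.9 × 155.2 = 51.1 kΩ.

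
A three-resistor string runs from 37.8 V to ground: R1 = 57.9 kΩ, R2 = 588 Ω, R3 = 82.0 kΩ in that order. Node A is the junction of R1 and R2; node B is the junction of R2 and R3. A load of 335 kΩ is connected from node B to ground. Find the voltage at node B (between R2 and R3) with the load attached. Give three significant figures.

V ≈ 20.0 V

At node B, R3 is in parallel with the load: R3‖R_L = 65880 Ω.
Below node A the resistance is R2 + (R3‖R_L) = 66460 Ω, so V_A = 37.8 × 66460/124400 = 20.20 V.
Then V_B = V_A × (R3‖R_L)/(R2 + R3‖R_L) = 20.20 × 65880/66460 = 20.0 V.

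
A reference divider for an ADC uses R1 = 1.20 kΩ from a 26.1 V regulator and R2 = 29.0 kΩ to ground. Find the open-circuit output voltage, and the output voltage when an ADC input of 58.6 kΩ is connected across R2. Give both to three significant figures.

Unloaded: 25.1 V; loaded: 24.6 V

Open-circuit: V = 26.1 × 29.0/(1.20 + 29.0) = 25.1 V.
With the load, R2 becomes R2‖R_L = 19.40 kΩ, so V = 26.1 × 19.40/20.60 = 24.6 V.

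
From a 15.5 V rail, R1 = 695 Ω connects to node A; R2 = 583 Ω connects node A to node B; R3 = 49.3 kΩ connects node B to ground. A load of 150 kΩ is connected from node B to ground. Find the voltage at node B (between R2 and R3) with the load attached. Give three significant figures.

V ≈ 15.0 V

At node B, R3 is in parallel with the load: R3‖R_L = 37100 Ω.
Below node A the resistance is R2 + (R3‖R_L) = 37690 Ω, so V_A = 15.5 × 37690/38380 = 15.22 V.
Then V_B = V_A × (R3‖R_L)/(R2 + R3‖R_L) = 15.22 × 37100/37690 = 15.0 V.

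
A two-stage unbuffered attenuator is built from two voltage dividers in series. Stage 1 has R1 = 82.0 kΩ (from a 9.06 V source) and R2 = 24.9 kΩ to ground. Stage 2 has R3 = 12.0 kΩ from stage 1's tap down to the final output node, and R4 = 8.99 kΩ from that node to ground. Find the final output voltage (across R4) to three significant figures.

V_out ≈ 0.473 V

Stage 2 presents R3+R4 = 20.99 kΩ as a load on stage 1's tap.
Stage 1's lower leg becomes R2‖(R3+R4) = 11.39 kΩ, so V_mid = 9.06 × 11.39/93.39 = 1.105 V.
Stage 2 is itself unloaded: V_out = V_mid × R4/(R3+R4) = 1.105 × 8.99/20.99 = 0.473 V.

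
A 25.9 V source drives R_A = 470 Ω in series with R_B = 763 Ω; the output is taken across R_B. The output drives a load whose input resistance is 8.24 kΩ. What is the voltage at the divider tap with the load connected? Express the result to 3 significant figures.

The load sits in parallel with R_B: R_B‖R_L = (763 × 8240) / (763 + 8240) = 698.3 Ω.
V_out = 25.9 × 698.3 / (470 + 698.3) = 25.9 × 698.3/1168 = 15.5 V.

V_out ≈ 15.5 V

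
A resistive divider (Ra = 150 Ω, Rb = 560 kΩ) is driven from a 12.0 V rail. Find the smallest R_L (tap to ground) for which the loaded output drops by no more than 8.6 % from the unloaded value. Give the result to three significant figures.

Output resistance R_th = Ra‖Rb = (150 × 560000)/560200 = 150.0 Ω.
The fractional drop is R_th/(R_th + R_L); requiring this ≤ 0.0860 gives R_L ≥ R_th(1/0.0860 − 1) = 150.0 × 10.63 = 1.59 kΩ.

R_L(min) ≈ 1.59 kΩ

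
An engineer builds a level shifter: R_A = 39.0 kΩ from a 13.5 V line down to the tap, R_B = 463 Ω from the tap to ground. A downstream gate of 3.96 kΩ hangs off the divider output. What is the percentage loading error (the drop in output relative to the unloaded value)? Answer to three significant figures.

10.4 %

Unloaded V = 13.5 × 463/39460 = 0.15839 V.
Loaded: R_B‖R_L = 414.5 Ω, giving V = 13.5 × 414.5/39410 = 0.14198 V.
Drop = (0.15839 − 0.14198) / 0.15839 = 10.4 %.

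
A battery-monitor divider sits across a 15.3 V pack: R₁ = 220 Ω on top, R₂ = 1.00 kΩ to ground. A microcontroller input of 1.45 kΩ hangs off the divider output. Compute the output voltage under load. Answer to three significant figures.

V_out ≈ 11.2 V

The load sits in parallel with R₂: R₂‖R_L = (1000 × 1450) / (1000 + 1450) = 591.8 Ω.
V_out = 15.3 × 591.8 / (220 + 591.8) = 15.3 × 591.8/811.8 = 11.2 V.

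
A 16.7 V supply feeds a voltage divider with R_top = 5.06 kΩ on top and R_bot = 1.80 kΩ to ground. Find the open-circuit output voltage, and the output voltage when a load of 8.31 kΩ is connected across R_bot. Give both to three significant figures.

Unloaded: 4.38 V; loaded: 3.78 V

Open-circuit: V = 16.7 × 1.80/(5.06 + 1.80) = 4.38 V.
With the load, R_bot becomes R_bot‖R_L = 1.480 kΩ, so V = 16.7 × 1.480/6.540 = 3.78 V.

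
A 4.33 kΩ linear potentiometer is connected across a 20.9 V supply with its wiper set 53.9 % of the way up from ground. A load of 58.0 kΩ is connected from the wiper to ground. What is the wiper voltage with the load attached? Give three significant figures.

V ≈ 11.1 V

The wiper splits the pot into (1−α)R = 1.996 kΩ above and αR = 2.334 kΩ below.
Lower section ‖ load = 2.244 kΩ.
V_wiper = 20.9 × 2.244/(1.996 + 2.244) = 11.1 V.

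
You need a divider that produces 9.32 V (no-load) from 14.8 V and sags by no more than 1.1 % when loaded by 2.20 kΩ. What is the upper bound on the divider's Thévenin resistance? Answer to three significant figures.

R_th ≤ 24.5 Ω

Loading drop = R_th/(R_th + R_L) ≤ 0.0110, so R_th ≤ R_L · ε/(1−ε) = 2.20 kΩ × 0.0110/0.9890 = 24.5 Ω.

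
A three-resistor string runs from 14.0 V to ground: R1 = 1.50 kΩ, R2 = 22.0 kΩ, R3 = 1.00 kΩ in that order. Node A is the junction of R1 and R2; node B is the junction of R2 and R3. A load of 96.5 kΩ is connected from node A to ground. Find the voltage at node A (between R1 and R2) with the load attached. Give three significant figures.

V ≈ 13.0 V

Below node A the series string R2+R3 = 23.00 kΩ sits in parallel with the 96.5 kΩ load: 18.57 kΩ.
V_A = 14.0 × 18.57/(1.50 + 18.57) = 13.0 V.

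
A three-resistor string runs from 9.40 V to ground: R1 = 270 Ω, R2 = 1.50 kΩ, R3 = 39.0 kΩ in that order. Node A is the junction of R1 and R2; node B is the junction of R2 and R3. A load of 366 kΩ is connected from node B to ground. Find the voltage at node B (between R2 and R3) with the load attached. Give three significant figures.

At node B, R3 is in parallel with the load: R3‖R_L = 35240 Ω.
Below node A the resistance is R2 + (R3‖R_L) = 36740 Ω, so V_A = 9.40 × 36740/37010 = 9.331 V.
Then V_B = V_A × (R3‖R_L)/(R2 + R3‖R_L) = 9.331 × 35240/36740 = 8.95 V.

V ≈ 8.95 V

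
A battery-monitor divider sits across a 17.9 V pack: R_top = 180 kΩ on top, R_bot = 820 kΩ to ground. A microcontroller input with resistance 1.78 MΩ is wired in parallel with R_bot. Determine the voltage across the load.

The load sits in parallel with R_bot: R_bot‖R_L = (820 × 1780) / (820 + 1780) = 561.4 kΩ.
V_out = 17.9 × 561.4 / (180 + 561.4) = 17.9 × 561.4/741.4 = 13.6 V.
(Unloaded it would have been 14.7 V.)

V_out ≈ 13.6 V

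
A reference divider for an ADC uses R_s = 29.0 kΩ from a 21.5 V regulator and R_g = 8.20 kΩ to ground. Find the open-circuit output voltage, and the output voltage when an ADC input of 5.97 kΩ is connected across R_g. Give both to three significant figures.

Unloaded: 4.74 V; loaded: 2.29 V

Open-circuit: V = 21.5 × 8.20/(29.0 + 8.20) = 4.74 V.
With the load, R_g becomes R_g‖R_L = 3.455 kΩ, so V = 21.5 × 3.455/32.45 = 2.29 V.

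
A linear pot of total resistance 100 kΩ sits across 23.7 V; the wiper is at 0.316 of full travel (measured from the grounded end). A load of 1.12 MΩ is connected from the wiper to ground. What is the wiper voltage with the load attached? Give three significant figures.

The wiper splits the pot into (1−α)R = 68.40 kΩ above and αR = 31.60 kΩ below.
Lower section ‖ load = 30.73 kΩ.
V_wiper = 23.7 × 30.73/(68.40 + 30.73) = 7.35 V.

V ≈ 7.35 V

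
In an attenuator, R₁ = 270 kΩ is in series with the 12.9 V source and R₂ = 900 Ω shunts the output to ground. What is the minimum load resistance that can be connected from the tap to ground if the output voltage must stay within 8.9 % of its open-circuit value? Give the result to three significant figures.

R_L(min) ≈ 9.18 kΩ

Output resistance R_th = R₁‖R₂ = (270000 × 900)/270900 = 897.0 Ω.
The fractional drop is R_th/(R_th + R_L); requiring this ≤ 0.0890 gives R_L ≥ R_th(1/0.0890 − 1) = 897.0 × 10.24 = 9.18 kΩ.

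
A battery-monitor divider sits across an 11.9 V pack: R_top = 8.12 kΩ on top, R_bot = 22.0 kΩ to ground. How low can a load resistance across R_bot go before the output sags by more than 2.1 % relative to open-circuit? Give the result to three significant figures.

R_L(min) ≈ 276 kΩ

Output resistance R_th = R_top‖R_bot = (8.12 × 22.0)/30.12 = 5.931 kΩ.
The fractional drop is R_th/(R_th + R_L); requiring this ≤ 0.0210 gives R_L ≥ R_th(1/0.0210 − 1) = 5.931 × 46.62 = 276 kΩ.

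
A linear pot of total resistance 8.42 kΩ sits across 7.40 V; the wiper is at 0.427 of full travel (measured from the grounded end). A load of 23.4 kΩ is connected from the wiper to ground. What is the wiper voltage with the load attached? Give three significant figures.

The wiper splits the pot into (1−α)R = 4.825 kΩ above and αR = 3.595 kΩ below.
Lower section ‖ load = 3.116 kΩ.
V_wiper = 7.40 × 3.116/(4.825 + 3.116) = 2.90 V.

V ≈ 2.90 V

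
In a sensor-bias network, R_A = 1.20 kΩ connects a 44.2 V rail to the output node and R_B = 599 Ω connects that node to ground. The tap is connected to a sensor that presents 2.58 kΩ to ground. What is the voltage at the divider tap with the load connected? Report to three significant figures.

V_out ≈ 12.7 V

The load sits in parallel with R_B: R_B‖R_L = (599 × 2580) / (599 + 2580) = 486.1 Ω.
V_out = 44.2 × 486.1 / (1200 + 486.1) = 44.2 × 486.1/1686 = 12.7 V.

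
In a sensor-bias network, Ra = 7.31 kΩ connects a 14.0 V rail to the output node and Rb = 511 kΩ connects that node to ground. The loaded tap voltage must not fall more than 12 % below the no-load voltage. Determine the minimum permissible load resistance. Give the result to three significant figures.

Output resistance R_th = Ra‖Rb = (7.31 × 511)/518.3 = 7.207 kΩ.
The fractional drop is R_th/(R_th + R_L); requiring this ≤ 0.120 gives R_L ≥ R_th(1/0.120 − 1) = 7.207 × 7.333 = 52.9 kΩ.

R_L(min) ≈ 52.9 kΩ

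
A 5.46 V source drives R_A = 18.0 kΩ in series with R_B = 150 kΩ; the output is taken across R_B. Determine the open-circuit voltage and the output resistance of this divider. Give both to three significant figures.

V_th is the open-circuit tap voltage: 5.46 × 150/(18.0 + 150) = 4.88 V.
With the supply zeroed, R_A and R_B appear in parallel from the tap: R_th = R_A‖R_B = (18.0 × 150)/168.0 = 16.1 kΩ.

V_th = 4.88 V, R_th = 16.1 kΩ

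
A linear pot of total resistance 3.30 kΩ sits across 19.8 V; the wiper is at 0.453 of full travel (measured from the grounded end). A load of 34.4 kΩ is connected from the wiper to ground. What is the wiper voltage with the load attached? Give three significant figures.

V ≈ 8.76 V

The wiper splits the pot into (1−α)R = 1.805 kΩ above and αR = 1.495 kΩ below.
Lower section ‖ load = 1.433 kΩ.
V_wiper = 19.8 × 1.433/(1.805 + 1.433) = 8.76 V.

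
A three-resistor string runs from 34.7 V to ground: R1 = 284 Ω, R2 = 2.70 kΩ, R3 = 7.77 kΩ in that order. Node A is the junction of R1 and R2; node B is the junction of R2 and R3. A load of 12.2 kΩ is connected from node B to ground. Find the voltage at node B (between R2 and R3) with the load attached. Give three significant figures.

V ≈ 21.3 V

At node B, R3 is in parallel with the load: R3‖R_L = 4747 Ω.
Below node A the resistance is R2 + (R3‖R_L) = 7447 Ω, so V_A = 34.7 × 7447/7731 = 33.43 V.
Then V_B = V_A × (R3‖R_L)/(R2 + R3‖R_L) = 33.43 × 4747/7447 = 21.3 V.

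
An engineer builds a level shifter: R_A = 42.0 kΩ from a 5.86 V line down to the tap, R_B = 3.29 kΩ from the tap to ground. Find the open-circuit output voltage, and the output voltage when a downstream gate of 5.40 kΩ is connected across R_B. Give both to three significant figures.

Open-circuit: V = 5.86 × 3.29/(42.0 + 3.29) = 0.426 V.
With the load, R_B becomes R_B‖R_L = 2.044 kΩ, so V = 5.86 × 2.044/44.04 = 0.272 V.

Unloaded: 0.426 V; loaded: 0.272 V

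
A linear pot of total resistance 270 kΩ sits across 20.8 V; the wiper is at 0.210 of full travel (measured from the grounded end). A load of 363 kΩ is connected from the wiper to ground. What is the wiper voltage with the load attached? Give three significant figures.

The wiper splits the pot into (1−α)R = 213.3 kΩ above and αR = 56.70 kΩ below.
Lower section ‖ load = 49.04 kΩ.
V_wiper = 20.8 × 49.04/(213.3 + 49.04) = 3.89 V.

V ≈ 3.89 V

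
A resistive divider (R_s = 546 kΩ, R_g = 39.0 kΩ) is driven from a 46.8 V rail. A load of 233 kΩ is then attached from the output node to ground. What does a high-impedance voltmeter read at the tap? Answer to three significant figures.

The load sits in parallel with R_g: R_g‖R_L = (39.0 × 233) / (39.0 + 233) = 33.41 kΩ.
V_out = 46.8 × 33.41 / (546 + 33.41) = 46.8 × 33.41/579.4 = 2.70 V.

V_out ≈ 2.70 V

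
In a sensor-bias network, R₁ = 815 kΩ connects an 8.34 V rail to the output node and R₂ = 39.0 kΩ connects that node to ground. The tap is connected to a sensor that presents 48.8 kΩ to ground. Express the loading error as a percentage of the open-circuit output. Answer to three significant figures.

The divider's output (Thévenin) resistance is R₁‖R₂ = 37.22 kΩ.
Fractional drop under load = R_th/(R_th + R_L) = 37.22 / (37.22 + 48.8) = 0.4327.
So the output falls by 43.3 %.

43.3 %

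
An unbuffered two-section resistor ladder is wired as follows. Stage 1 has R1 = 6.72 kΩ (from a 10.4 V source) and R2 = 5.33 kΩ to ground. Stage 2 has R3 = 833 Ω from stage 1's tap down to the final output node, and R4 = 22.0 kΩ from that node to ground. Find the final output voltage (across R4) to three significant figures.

Stage 2 presents R3+R4 = 22830 Ω as a load on stage 1's tap.
Stage 1's lower leg becomes R2‖(R3+R4) = 4321 Ω, so V_mid = 10.4 × 4321/11040 = 4.070 V.
Stage 2 is itself unloaded: V_out = V_mid × R4/(R3+R4) = 4.070 × 22000/22830 = 3.92 V.

V_out ≈ 3.92 V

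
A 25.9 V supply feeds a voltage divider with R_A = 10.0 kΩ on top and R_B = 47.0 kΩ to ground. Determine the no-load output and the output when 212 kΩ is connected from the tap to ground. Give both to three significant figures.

Unloaded: 21.4 V; loaded: 20.6 V

Open-circuit: V = 25.9 × 47.0/(10.0 + 47.0) = 21.4 V.
With the load, R_B becomes R_B‖R_L = 38.47 kΩ, so V = 25.9 × 38.47/48.47 = 20.6 V.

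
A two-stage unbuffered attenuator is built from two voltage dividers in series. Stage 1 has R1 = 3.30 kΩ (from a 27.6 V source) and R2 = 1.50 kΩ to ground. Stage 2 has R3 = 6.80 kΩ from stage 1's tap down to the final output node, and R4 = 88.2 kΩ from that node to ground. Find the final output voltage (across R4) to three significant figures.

Stage 2 presents R3+R4 = 95.00 kΩ as a load on stage 1's tap.
Stage 1's lower leg becomes R2‖(R3+R4) = 1.477 kΩ, so V_mid = 27.6 × 1.477/4.777 = 8.532 V.
Stage 2 is itself unloaded: V_out = V_mid × R4/(R3+R4) = 8.532 × 88.2/95.00 = 7.92 V.

V_out ≈ 7.92 V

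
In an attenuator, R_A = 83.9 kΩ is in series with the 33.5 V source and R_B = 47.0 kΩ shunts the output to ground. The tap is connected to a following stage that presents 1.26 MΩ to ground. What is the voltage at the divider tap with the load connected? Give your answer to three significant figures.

The load sits in parallel with R_B: R_B‖R_L = (47.0 × 1260) / (47.0 + 1260) = 45.31 kΩ.
V_out = 33.5 × 45.31 / (83.9 + 45.31) = 33.5 × 45.31/129.2 = 11.7 V.
(Unloaded it would have been 12.0 V.)

V_out ≈ 11.7 V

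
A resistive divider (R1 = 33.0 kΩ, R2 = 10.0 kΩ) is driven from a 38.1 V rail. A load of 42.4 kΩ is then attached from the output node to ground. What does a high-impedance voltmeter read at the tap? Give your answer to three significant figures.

The load sits in parallel with R2: R2‖R_L = (10.0 × 42.4) / (10.0 + 42.4) = 8.092 kΩ.
V_out = 38.1 × 8.092 / (33.0 + 8.092) = 38.1 × 8.092/41.09 = 7.50 V.
(Unloaded it would have been 8.86 V.)

V_out ≈ 7.50 V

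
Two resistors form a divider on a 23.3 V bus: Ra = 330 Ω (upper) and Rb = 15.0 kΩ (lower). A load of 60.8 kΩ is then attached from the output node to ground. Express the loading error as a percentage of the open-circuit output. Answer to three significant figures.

The divider's output (Thévenin) resistance is Ra‖Rb = 322.9 Ω.
Fractional drop under load = R_th/(R_th + R_L) = 322.9 / (322.9 + 60800) = 0.005283.
So the output falls by 0.528 %.

0.528 %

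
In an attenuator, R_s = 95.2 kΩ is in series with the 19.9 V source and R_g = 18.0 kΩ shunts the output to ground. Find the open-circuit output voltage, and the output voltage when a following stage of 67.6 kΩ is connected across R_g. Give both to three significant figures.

Open-circuit: V = 19.9 × 18.0/(95.2 + 18.0) = 3.16 V.
With the load, R_g becomes R_g‖R_L = 14.21 kΩ, so V = 19.9 × 14.21/109.4 = 2.59 V.

Unloaded: 3.16 V; loaded: 2.59 V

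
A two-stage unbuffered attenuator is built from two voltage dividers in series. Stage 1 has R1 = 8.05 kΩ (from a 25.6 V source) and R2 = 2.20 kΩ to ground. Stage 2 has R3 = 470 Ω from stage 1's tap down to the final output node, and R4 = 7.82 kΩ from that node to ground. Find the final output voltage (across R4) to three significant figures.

V_out ≈ 4.29 V

Stage 2 presents R3+R4 = 8290 Ω as a load on stage 1's tap.
Stage 1's lower leg becomes R2‖(R3+R4) = 1739 Ω, so V_mid = 25.6 × 1739/9789 = 4.547 V.
Stage 2 is itself unloaded: V_out = V_mid × R4/(R3+R4) = 4.547 × 7820/8290 = 4.29 V.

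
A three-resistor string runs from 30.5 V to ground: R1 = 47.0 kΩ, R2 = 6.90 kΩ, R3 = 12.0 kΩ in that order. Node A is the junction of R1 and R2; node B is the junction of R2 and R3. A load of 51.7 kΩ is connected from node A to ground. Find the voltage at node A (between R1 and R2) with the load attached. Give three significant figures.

V ≈ 6.94 V

Below node A the series string R2+R3 = 18.90 kΩ sits in parallel with the 51.7 kΩ load: 13.84 kΩ.
V_A = 30.5 × 13.84/(47.0 + 13.84) = 6.94 V.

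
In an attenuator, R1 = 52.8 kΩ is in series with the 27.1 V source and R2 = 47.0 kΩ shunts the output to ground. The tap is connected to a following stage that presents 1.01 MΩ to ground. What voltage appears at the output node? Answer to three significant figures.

V_out ≈ 12.5 V

The load sits in parallel with R2: R2‖R_L = (47.0 × 1010) / (47.0 + 1010) = 44.91 kΩ.
V_out = 27.1 × 44.91 / (52.8 + 44.91) = 27.1 × 44.91/97.71 = 12.5 V.
(Unloaded it would have been 12.8 V.)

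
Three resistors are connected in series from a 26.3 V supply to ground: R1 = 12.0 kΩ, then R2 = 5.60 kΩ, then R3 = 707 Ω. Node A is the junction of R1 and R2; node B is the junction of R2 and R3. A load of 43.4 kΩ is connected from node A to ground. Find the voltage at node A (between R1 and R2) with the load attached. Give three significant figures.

V ≈ 8.27 V

Below node A the series string R2+R3 = 6307 Ω sits in parallel with the 43400 Ω load: 5507 Ω.
V_A = 26.3 × 5507/(12000 + 5507) = 8.27 V.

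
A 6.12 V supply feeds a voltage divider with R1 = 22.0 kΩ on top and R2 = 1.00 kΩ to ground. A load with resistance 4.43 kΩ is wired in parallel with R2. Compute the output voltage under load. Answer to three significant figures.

The load sits in parallel with R2: R2‖R_L = (1.00 × 4.43) / (1.00 + 4.43) = 0.8158 kΩ.
V_out = 6.12 × 0.8158 / (22.0 + 0.8158) = 6.12 × 0.8158/22.82 = 0.219 V.
(Unloaded it would have been 0.266 V.)

V_out ≈ 0.219 V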